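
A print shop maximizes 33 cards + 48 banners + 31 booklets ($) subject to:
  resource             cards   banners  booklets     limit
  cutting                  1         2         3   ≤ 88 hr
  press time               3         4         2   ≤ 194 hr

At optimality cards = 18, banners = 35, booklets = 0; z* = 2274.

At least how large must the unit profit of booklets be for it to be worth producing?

Check each constraint at x*: cutting 88/88 (tight); press time 194/194 (tight).
From A_Bᵀ y = c: 1·y_cutting + 3·y_press time = 33; 2·y_cutting + 4·y_press time = 48.
This yields shadow prices y_cutting = 6, y_press time = 9.
booklets enters the basis when its profit ≥ yᵀa₃ = 6·3 + 9·2 = 36.

36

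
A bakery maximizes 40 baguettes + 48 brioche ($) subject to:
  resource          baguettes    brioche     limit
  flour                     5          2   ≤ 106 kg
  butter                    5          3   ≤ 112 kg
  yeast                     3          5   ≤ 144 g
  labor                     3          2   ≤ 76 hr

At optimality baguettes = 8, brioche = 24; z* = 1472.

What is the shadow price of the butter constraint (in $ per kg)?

3.5

Check each constraint at x*: flour 88/106 (slack 18); butter 112/112 (tight); yeast 144/144 (tight); labor 72/76 (slack 4).
By complementary slackness, y = 0 for the non-binding constraints.
The binding rows give the dual system: 5·y_butter + 3·y_yeast = 40 and 3·y_butter + 5·y_yeast = 48.
This yields shadow prices y_butter = 3.5, y_yeast = 7.5.
Shadow price of butter = 3.5.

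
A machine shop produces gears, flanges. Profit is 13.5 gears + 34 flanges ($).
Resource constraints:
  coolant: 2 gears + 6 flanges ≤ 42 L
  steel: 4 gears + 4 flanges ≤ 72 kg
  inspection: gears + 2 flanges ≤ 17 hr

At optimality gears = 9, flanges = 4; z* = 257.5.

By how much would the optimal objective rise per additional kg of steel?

0

At the optimum: coolant uses 42 of 42 (binding); steel uses 52 of 72 (slack = 20); inspection uses 17 of 17 (binding).
Slack constraints have shadow price 0 (complementary slackness).
Dual feasibility on the basic columns requires 2·y_coolant + 1·y_inspection = 13.5, 6·y_coolant + 2·y_inspection = 34.
Solving: y_coolant = 3.5, y_inspection = 6.5.
Shadow price of steel = 0.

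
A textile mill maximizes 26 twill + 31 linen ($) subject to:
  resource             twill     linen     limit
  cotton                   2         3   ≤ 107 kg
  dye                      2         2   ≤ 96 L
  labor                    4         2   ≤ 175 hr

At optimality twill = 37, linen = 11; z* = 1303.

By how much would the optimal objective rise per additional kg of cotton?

Check each constraint at x*: cotton 107/107 (tight); dye 96/96 (tight); labor 170/175 (slack 5).
Slack constraints have shadow price 0 (complementary slackness).
Dual feasibility on the basic columns requires 2·y_cotton + 2·y_dye = 26, 3·y_cotton + 2·y_dye = 31.
→ y_cotton = 5 and y_dye = 8.
Shadow price of cotton = 5.

5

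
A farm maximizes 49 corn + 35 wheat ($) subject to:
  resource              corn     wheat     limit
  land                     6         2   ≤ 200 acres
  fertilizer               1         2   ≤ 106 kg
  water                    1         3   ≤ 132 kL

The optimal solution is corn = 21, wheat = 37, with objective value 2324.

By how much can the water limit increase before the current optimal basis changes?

Binding constraints: land, water. The basis is B = [[6,2],[1,3]] with det 16.
Per unit increase in water, x* moves by d = (-0.125, 0.375).
The basis stays optimal until fertilizer becomes binding; allowable increase = 17.6 kL.

17.6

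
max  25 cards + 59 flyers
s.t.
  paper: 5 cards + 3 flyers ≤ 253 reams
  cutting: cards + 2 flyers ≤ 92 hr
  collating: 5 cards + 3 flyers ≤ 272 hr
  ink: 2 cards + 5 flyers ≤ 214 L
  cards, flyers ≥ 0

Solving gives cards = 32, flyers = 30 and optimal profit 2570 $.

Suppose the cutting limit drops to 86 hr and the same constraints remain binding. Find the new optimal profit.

At the optimum: paper uses 250 of 253 (slack = 3); cutting uses 92 of 92 (binding); collating uses 250 of 272 (slack = 22); ink uses 214 of 214 (binding).
Slack constraints have shadow price 0 (complementary slackness).
Dual feasibility on the basic columns requires 1·y_cutting + 2·y_ink = 25, 2·y_cutting + 5·y_ink = 59.
This yields shadow prices y_cutting = 7, y_ink = 9.
Δz = y_cutting·Δb = 7 × (-6) = -42, so new z* = 2570 − 42 = 2528.

2528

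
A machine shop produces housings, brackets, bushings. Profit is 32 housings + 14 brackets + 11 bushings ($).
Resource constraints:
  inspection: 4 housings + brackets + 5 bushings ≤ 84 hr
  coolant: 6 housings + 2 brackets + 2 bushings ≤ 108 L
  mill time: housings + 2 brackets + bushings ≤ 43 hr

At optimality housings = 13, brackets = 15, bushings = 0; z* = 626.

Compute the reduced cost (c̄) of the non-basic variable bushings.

-1

At the optimum: inspection uses 67 of 84 (slack = 17); coolant uses 108 of 108 (binding); mill time uses 43 of 43 (binding).
Slack constraints have shadow price 0 (complementary slackness).
Dual feasibility on the basic columns requires 6·y_coolant + 1·y_mill time = 32, 2·y_coolant + 2·y_mill time = 14.
Solving: y_coolant = 5, y_mill time = 2.
Reduced cost of bushings: c₃ − yᵀa₃ = 11 − (5·2 + 2·1) = 11 − 12 = -1.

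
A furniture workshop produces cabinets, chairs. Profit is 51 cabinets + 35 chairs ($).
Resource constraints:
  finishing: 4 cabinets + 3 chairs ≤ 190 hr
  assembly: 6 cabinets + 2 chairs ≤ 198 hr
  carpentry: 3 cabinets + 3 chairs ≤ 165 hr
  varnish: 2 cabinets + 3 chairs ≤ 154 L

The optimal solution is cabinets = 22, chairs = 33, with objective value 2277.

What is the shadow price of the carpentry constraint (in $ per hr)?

9

Check each constraint at x*: finishing 187/190 (slack 3); assembly 198/198 (tight); carpentry 165/165 (tight); varnish 143/154 (slack 11).
Since finishing, varnish are not tight, their duals are 0.
Dual feasibility on the basic columns requires 6·y_assembly + 3·y_carpentry = 51, 2·y_assembly + 3·y_carpentry = 35.
→ y_assembly = 4 and y_carpentry = 9.
Shadow price of carpentry = 9.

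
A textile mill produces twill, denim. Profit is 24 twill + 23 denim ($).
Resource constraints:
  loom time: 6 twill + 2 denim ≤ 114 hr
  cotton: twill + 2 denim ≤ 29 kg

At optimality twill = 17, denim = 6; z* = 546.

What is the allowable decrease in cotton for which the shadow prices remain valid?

10

Binding constraints: loom time, cotton. The basis is B = [[6,2],[1,2]] with det 10.
Per unit decrease in cotton, x* moves by d = (0.2, -0.6).
The basis stays optimal until denim reaches 0; allowable decrease = 10 kg.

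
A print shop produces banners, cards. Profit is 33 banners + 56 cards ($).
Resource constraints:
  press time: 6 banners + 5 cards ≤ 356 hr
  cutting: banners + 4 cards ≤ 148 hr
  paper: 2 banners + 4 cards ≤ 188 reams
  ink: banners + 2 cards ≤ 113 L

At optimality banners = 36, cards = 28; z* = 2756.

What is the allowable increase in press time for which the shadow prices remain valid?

Binding constraints: press time, cutting. The basis is B = [[6,5],[1,4]] with det 19.
Per unit increase in press time, x* moves by d = (0.2105, -0.0526).
The basis stays optimal until paper becomes binding; allowable increase = 19 hr.

19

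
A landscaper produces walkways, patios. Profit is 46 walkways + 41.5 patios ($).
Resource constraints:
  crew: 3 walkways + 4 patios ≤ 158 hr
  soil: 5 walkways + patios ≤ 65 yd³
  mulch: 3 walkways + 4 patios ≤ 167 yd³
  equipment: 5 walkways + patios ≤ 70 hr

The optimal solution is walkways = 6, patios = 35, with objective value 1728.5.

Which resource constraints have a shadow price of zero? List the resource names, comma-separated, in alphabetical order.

equipment, mulch

crew: 158/158 (binding)
soil: 65/65 (binding)
mulch: 158/167 (slack 9)
equipment: 65/70 (slack 5)
By complementary slackness, a constraint with positive slack has shadow price 0 → equipment, mulch.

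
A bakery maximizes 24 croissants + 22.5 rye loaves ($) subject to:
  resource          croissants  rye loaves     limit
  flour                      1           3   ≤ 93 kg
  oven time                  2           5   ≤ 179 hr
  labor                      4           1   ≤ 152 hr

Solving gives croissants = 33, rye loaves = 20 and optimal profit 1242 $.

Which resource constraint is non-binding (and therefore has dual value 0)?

oven time

flour: 93/93 (binding)
oven time: 166/179 (slack 13)
labor: 152/152 (binding)
By complementary slackness, a constraint with positive slack has shadow price 0 → oven time.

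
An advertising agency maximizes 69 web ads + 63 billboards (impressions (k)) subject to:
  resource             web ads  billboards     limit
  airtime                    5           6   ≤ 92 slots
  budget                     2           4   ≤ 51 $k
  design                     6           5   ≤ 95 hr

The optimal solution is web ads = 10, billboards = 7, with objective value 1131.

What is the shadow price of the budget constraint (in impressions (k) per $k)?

At the optimum: airtime uses 92 of 92 (binding); budget uses 48 of 51 (slack = 3); design uses 95 of 95 (binding).
Since budget is not tight, its dual is 0.
The binding rows give the dual system: 5·y_airtime + 6·y_design = 69 and 6·y_airtime + 5·y_design = 63.
→ y_airtime = 3 and y_design = 9.
Shadow price of budget = 0.

0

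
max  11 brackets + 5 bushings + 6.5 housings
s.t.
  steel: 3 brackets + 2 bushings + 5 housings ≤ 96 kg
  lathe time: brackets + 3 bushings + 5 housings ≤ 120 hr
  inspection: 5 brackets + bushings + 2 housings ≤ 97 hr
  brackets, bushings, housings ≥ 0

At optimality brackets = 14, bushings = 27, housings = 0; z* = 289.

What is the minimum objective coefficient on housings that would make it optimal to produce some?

Binding: steel and inspection. Non-binding: lathe time (25 unused).
Since lathe time is not tight, its dual is 0.
Dual feasibility on the basic columns requires 3·y_steel + 5·y_inspection = 11, 2·y_steel + 1·y_inspection = 5.
→ y_steel = 2 and y_inspection = 1.
housings enters the basis when its profit ≥ yᵀa₃ = 2·5 + 1·2 = 12.

12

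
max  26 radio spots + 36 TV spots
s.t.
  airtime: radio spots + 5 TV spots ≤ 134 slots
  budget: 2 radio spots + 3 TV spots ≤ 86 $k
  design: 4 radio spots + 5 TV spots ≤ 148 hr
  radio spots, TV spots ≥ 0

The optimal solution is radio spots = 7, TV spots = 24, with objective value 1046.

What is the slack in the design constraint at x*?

0

design used = 4·7 + 5·24 = 148; slack = 148 − 148 = 0.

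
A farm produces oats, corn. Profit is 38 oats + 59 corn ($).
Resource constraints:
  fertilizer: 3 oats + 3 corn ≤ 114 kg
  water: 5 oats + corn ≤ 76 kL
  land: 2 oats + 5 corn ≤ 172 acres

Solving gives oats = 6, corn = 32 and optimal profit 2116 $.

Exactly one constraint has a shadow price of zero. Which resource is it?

water

fertilizer: 114/114 (binding)
water: 62/76 (slack 14)
land: 172/172 (binding)
By complementary slackness, a constraint with positive slack has shadow price 0 → water.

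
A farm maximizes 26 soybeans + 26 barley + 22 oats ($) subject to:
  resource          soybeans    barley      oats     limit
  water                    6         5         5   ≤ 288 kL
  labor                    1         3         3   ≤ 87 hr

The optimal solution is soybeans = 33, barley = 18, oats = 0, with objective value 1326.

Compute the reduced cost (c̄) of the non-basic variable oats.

At the optimum: water uses 288 of 288 (binding); labor uses 87 of 87 (binding).
From A_Bᵀ y = c: 6·y_water + 1·y_labor = 26; 5·y_water + 3·y_labor = 26.
Solving: y_water = 4, y_labor = 2.
Reduced cost of oats: c₃ − yᵀa₃ = 22 − (4·5 + 2·3) = 22 − 26 = -4.

-4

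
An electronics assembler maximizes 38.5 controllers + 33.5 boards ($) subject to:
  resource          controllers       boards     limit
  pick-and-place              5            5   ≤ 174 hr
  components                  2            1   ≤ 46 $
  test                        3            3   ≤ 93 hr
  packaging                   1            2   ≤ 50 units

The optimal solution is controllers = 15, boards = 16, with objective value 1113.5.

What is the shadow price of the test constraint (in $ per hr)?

At the optimum: pick-and-place uses 155 of 174 (slack = 19); components uses 46 of 46 (binding); test uses 93 of 93 (binding); packaging uses 47 of 50 (slack = 3).
By complementary slackness, y = 0 for the non-binding constraints.
The binding rows give the dual system: 2·y_components + 3·y_test = 38.5 and 1·y_components + 3·y_test = 33.5.
→ y_components = 5 and y_test = 9.5.
Shadow price of test = 9.5.

9.5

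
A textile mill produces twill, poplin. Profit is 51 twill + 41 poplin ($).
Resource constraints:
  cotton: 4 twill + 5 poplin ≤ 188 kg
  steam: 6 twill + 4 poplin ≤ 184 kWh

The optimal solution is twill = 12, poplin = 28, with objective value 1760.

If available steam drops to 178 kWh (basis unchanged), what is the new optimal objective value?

Both cotton and steam are binding at x*.
Dual feasibility on the basic columns requires 4·y_cotton + 6·y_steam = 51, 5·y_cotton + 4·y_steam = 41.
Solving: y_cotton = 3, y_steam = 6.5.
Δz = y_steam·Δb = 6.5 × (-6) = -39, so new z* = 1760 − 39 = 1721.

1721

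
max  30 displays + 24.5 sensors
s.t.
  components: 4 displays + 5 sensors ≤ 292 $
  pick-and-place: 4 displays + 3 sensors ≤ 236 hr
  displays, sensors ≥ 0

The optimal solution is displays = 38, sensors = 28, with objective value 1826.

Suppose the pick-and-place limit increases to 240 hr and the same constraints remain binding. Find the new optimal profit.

Check each constraint at x*: components 292/292 (tight); pick-and-place 236/236 (tight).
Dual feasibility on the basic columns requires 4·y_components + 4·y_pick-and-place = 30, 5·y_components + 3·y_pick-and-place = 24.5.
Solving: y_components = 1, y_pick-and-place = 6.5.
Δz = y_pick-and-place·Δb = 6.5 × (4) = 26, so new z* = 1826 + 26 = 1852.

1852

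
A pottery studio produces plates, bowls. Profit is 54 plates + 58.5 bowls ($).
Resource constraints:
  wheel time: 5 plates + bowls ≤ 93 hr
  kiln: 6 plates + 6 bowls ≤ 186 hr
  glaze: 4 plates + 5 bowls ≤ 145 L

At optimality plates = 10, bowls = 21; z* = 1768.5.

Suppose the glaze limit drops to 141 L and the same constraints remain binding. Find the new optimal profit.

At the optimum: wheel time uses 71 of 93 (slack = 22); kiln uses 186 of 186 (binding); glaze uses 145 of 145 (binding).
Since wheel time is not tight, its dual is 0.
From A_Bᵀ y = c: 6·y_kiln + 4·y_glaze = 54; 6·y_kiln + 5·y_glaze = 58.5.
Solving: y_kiln = 6, y_glaze = 4.5.
Δz = y_glaze·Δb = 4.5 × (-4) = -18, so new z* = 1768.5 − 18 = 1750.5.

1750.5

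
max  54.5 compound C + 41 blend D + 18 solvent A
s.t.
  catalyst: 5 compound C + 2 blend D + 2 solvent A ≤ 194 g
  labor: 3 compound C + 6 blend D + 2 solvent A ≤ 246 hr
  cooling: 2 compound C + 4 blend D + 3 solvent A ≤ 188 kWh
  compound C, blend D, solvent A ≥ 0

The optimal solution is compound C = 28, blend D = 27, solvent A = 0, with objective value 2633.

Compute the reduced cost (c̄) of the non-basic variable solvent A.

At the optimum: catalyst uses 194 of 194 (binding); labor uses 246 of 246 (binding); cooling uses 164 of 188 (slack = 24).
By complementary slackness, y = 0 for the non-binding constraint.
Dual feasibility on the basic columns requires 5·y_catalyst + 3·y_labor = 54.5, 2·y_catalyst + 6·y_labor = 41.
Solving: y_catalyst = 8.5, y_labor = 4.
Reduced cost of solvent A: c₃ − yᵀa₃ = 18 − (8.5·2 + 4·2) = 18 − 25 = -7.

-7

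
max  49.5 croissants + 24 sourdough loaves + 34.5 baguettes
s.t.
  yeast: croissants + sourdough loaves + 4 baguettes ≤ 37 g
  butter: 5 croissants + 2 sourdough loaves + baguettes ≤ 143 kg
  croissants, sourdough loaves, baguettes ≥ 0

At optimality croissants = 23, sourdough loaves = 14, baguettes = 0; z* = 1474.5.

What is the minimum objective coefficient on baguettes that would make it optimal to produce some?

36.5

At the optimum: yeast uses 37 of 37 (binding); butter uses 143 of 143 (binding).
The binding rows give the dual system: 1·y_yeast + 5·y_butter = 49.5 and 1·y_yeast + 2·y_butter = 24.
This yields shadow prices y_yeast = 7, y_butter = 8.5.
baguettes enters the basis when its profit ≥ yᵀa₃ = 7·4 + 8.5·1 = 36.5.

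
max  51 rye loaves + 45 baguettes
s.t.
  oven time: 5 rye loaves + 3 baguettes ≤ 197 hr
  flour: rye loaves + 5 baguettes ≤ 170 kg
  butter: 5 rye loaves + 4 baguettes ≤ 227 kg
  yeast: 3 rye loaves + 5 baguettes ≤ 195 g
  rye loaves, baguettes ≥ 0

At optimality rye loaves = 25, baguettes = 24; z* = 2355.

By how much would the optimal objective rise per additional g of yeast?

4.5

Binding: oven time and yeast. Non-binding: flour (25 unused), butter (6 unused).
By complementary slackness, y = 0 for the non-binding constraints.
From A_Bᵀ y = c: 5·y_oven time + 3·y_yeast = 51; 3·y_oven time + 5·y_yeast = 45.
This yields shadow prices y_oven time = 7.5, y_yeast = 4.5.
Shadow price of yeast = 4.5.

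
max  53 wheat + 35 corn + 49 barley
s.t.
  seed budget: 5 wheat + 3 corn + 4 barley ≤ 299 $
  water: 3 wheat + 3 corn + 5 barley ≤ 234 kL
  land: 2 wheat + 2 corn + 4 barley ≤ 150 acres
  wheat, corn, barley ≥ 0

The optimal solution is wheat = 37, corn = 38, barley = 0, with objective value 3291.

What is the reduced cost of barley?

-3

Check each constraint at x*: seed budget 299/299 (tight); water 225/234 (slack 9); land 150/150 (tight).
Slack constraints have shadow price 0 (complementary slackness).
Dual feasibility on the basic columns requires 5·y_seed budget + 2·y_land = 53, 3·y_seed budget + 2·y_land = 35.
This yields shadow prices y_seed budget = 9, y_land = 4.
Reduced cost of barley: c₃ − yᵀa₃ = 49 − (9·4 + 4·4) = 49 − 52 = -3.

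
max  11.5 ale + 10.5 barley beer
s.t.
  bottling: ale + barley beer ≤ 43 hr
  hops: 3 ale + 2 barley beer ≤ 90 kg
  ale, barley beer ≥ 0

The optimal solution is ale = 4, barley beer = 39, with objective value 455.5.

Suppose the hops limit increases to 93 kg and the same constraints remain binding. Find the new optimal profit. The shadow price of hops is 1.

Δb = 3, so new z* = 455.5 + (1)·(3) = 455.5 + 3 = 458.5.

458.5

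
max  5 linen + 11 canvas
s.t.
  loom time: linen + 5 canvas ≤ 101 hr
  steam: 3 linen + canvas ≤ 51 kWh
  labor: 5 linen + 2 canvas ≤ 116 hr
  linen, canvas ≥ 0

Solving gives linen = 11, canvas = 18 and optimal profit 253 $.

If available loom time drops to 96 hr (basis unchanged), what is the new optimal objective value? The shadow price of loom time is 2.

243

Δb = -5, so new z* = 253 + (2)·(-5) = 253 − 10 = 243.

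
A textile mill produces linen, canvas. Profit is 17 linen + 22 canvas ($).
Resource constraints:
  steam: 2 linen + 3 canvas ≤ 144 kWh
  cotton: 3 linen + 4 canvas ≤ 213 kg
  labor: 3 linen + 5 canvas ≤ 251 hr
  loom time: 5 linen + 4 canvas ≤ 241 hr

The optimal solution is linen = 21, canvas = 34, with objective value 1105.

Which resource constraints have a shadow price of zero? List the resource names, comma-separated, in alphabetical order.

cotton, labor

steam: 144/144 (binding)
cotton: 199/213 (slack 14)
labor: 233/251 (slack 18)
loom time: 241/241 (binding)
By complementary slackness, a constraint with positive slack has shadow price 0 → cotton, labor.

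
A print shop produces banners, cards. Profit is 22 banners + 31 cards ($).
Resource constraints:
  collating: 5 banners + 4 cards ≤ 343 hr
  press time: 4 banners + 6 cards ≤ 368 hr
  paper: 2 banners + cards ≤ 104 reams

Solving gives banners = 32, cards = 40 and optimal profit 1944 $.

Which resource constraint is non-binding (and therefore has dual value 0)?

collating: 320/343 (slack 23)
press time: 368/368 (binding)
paper: 104/104 (binding)
By complementary slackness, a constraint with positive slack has shadow price 0 → collating.

collating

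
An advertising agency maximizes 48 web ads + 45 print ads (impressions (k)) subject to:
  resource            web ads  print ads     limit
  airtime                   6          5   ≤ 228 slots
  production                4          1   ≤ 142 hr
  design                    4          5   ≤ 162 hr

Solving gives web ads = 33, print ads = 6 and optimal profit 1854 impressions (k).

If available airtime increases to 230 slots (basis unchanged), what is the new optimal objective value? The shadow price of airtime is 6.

1866

Δb = 2, so new z* = 1854 + (6)·(2) = 1854 + 12 = 1866.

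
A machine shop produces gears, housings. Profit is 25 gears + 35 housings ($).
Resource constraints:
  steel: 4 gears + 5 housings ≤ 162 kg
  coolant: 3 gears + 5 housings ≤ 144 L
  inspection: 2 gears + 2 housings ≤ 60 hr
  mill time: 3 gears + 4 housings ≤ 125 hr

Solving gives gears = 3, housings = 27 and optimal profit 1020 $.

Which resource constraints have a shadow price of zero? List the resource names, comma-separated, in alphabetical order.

steel: 147/162 (slack 15)
coolant: 144/144 (binding)
inspection: 60/60 (binding)
mill time: 117/125 (slack 8)
By complementary slackness, a constraint with positive slack has shadow price 0 → mill time, steel.

mill time, steel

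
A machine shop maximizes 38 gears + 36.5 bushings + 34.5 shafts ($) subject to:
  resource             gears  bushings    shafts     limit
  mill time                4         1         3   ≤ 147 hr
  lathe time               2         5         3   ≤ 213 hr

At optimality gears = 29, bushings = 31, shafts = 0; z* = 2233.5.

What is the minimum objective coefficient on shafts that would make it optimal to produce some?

Both mill time and lathe time are binding at x*.
The binding rows give the dual system: 4·y_mill time + 2·y_lathe time = 38 and 1·y_mill time + 5·y_lathe time = 36.5.
This yields shadow prices y_mill time = 6.5, y_lathe time = 6.
shafts enters the basis when its profit ≥ yᵀa₃ = 6.5·3 + 6·3 = 37.5.

37.5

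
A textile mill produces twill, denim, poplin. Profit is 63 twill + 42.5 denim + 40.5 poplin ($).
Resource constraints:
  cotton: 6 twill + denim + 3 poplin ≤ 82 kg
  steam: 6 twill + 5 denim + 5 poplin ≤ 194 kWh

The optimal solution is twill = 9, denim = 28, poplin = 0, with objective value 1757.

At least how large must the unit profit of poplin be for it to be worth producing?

47.5

Both cotton and steam are binding at x*.
The binding rows give the dual system: 6·y_cotton + 6·y_steam = 63 and 1·y_cotton + 5·y_steam = 42.5.
→ y_cotton = 2.5 and y_steam = 8.
poplin enters the basis when its profit ≥ yᵀa₃ = 2.5·3 + 8·5 = 47.5.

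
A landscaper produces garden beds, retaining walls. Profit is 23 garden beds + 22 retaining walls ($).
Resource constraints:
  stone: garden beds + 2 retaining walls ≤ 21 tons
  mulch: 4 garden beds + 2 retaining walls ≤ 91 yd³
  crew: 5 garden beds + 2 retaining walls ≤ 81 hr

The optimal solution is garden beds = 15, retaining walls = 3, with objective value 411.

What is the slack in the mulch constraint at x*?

mulch used = 4·15 + 2·3 = 66; slack = 91 − 66 = 25.

25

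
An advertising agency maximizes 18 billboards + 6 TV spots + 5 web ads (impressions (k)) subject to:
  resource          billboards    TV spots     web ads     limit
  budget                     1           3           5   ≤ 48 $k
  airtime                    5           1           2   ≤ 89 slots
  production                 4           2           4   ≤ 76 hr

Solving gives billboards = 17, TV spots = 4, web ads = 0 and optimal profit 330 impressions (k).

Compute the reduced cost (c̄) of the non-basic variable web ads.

-7

At the optimum: budget uses 29 of 48 (slack = 19); airtime uses 89 of 89 (binding); production uses 76 of 76 (binding).
Slack constraints have shadow price 0 (complementary slackness).
The binding rows give the dual system: 5·y_airtime + 4·y_production = 18 and 1·y_airtime + 2·y_production = 6.
→ y_airtime = 2 and y_production = 2.
Reduced cost of web ads: c₃ − yᵀa₃ = 5 − (2·2 + 2·4) = 5 − 12 = -7.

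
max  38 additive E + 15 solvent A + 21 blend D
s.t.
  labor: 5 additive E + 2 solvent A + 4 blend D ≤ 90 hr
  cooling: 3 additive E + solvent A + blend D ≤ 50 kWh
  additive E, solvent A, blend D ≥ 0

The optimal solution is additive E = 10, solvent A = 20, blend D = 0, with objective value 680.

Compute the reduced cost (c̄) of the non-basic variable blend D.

-8

At the optimum: labor uses 90 of 90 (binding); cooling uses 50 of 50 (binding).
The binding rows give the dual system: 5·y_labor + 3·y_cooling = 38 and 2·y_labor + 1·y_cooling = 15.
→ y_labor = 7 and y_cooling = 1.
Reduced cost of blend D: c₃ − yᵀa₃ = 21 − (7·4 + 1·1) = 21 − 29 = -8.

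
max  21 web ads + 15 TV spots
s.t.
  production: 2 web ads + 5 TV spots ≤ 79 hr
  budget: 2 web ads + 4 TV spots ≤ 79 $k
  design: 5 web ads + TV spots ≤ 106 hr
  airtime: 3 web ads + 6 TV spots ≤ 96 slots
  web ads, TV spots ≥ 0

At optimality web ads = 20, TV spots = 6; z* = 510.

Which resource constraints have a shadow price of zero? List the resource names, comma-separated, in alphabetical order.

budget, production

production: 70/79 (slack 9)
budget: 64/79 (slack 15)
design: 106/106 (binding)
airtime: 96/96 (binding)
By complementary slackness, a constraint with positive slack has shadow price 0 → budget, production.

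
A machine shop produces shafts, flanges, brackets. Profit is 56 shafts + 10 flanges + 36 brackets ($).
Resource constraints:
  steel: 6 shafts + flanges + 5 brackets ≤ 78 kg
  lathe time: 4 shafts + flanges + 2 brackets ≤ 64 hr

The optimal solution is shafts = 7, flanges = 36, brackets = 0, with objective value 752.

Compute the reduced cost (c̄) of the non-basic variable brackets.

Both steel and lathe time are binding at x*.
From A_Bᵀ y = c: 6·y_steel + 4·y_lathe time = 56; 1·y_steel + 1·y_lathe time = 10.
→ y_steel = 8 and y_lathe time = 2.
Reduced cost of brackets: c₃ − yᵀa₃ = 36 − (8·5 + 2·2) = 36 − 44 = -8.

-8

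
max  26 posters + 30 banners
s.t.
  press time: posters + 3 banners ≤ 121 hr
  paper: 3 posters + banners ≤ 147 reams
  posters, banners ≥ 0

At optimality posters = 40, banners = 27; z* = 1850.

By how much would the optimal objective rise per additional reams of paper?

6

At the optimum: press time uses 121 of 121 (binding); paper uses 147 of 147 (binding).
The binding rows give the dual system: 1·y_press time + 3·y_paper = 26 and 3·y_press time + 1·y_paper = 30.
This yields shadow prices y_press time = 8, y_paper = 6.
Shadow price of paper = 6.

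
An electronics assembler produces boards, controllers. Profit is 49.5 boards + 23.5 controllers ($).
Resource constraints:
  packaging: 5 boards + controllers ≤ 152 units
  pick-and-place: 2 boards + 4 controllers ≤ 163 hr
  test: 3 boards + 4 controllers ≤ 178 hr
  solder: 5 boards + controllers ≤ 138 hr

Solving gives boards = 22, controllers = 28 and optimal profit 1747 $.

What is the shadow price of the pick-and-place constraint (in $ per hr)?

Check each constraint at x*: packaging 138/152 (slack 14); pick-and-place 156/163 (slack 7); test 178/178 (tight); solder 138/138 (tight).
Slack constraints have shadow price 0 (complementary slackness).
From A_Bᵀ y = c: 3·y_test + 5·y_solder = 49.5; 4·y_test + 1·y_solder = 23.5.
→ y_test = 4 and y_solder = 7.5.
Shadow price of pick-and-place = 0.

0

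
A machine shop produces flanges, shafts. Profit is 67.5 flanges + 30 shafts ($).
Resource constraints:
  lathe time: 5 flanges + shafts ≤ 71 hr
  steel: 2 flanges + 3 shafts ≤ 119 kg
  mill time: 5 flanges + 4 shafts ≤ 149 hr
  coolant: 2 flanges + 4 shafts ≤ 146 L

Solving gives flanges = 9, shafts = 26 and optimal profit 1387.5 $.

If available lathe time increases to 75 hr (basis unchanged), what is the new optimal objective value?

At the optimum: lathe time uses 71 of 71 (binding); steel uses 96 of 119 (slack = 23); mill time uses 149 of 149 (binding); coolant uses 122 of 146 (slack = 24).
By complementary slackness, y = 0 for the non-binding constraints.
From A_Bᵀ y = c: 5·y_lathe time + 5·y_mill time = 67.5; 1·y_lathe time + 4·y_mill time = 30.
This yields shadow prices y_lathe time = 8, y_mill time = 5.5.
Δz = y_lathe time·Δb = 8 × (4) = 32, so new z* = 1387.5 + 32 = 1419.5.

1419.5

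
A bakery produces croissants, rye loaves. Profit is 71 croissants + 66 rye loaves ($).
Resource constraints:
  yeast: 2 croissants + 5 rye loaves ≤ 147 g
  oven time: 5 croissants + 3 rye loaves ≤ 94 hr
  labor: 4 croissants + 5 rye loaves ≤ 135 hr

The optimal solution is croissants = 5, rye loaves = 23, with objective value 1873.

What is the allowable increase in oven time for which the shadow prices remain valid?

74.75

Binding constraints: oven time, labor. The basis is B = [[5,3],[4,5]] with det 13.
Per unit increase in oven time, x* moves by d = (0.3846, -0.3077).
The basis stays optimal until rye loaves reaches 0; allowable increase = 74.75 hr.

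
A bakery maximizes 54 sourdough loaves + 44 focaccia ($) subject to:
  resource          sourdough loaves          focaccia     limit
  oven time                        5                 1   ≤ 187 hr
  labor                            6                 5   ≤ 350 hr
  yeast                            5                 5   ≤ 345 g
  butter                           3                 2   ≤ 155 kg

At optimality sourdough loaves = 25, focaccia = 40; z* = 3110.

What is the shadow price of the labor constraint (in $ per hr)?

Binding: labor and butter. Non-binding: oven time (22 unused), yeast (20 unused).
Since oven time, yeast are not tight, their duals are 0.
From A_Bᵀ y = c: 6·y_labor + 3·y_butter = 54; 5·y_labor + 2·y_butter = 44.
→ y_labor = 8 and y_butter = 2.
Shadow price of labor = 8.

8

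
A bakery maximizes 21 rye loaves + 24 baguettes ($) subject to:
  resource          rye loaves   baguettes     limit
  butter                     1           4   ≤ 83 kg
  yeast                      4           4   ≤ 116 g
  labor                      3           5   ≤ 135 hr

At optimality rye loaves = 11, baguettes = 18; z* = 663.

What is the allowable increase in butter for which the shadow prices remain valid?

18

Binding constraints: butter, yeast. The basis is B = [[1,4],[4,4]] with det -12.
Per unit increase in butter, x* moves by d = (-0.3333, 0.3333).
The basis stays optimal until labor becomes binding; allowable increase = 18 kg.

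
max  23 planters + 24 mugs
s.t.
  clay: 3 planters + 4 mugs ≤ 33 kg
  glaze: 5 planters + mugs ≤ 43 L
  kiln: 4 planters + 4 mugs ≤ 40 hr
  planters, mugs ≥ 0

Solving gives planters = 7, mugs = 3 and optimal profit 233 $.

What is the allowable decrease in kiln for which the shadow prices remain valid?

7

Binding constraints: clay, kiln. The basis is B = [[3,4],[4,4]] with det -4.
Per unit decrease in kiln, x* moves by d = (-1, 0.75).
The basis stays optimal until planters reaches 0; allowable decrease = 7 hr.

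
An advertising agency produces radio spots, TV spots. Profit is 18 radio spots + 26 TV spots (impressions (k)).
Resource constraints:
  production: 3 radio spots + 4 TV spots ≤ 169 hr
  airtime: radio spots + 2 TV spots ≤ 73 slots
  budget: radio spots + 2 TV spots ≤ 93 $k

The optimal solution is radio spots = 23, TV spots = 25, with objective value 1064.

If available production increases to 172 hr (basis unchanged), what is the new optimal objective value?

Binding: production and airtime. Non-binding: budget (20 unused).
Slack constraints have shadow price 0 (complementary slackness).
The binding rows give the dual system: 3·y_production + 1·y_airtime = 18 and 4·y_production + 2·y_airtime = 26.
This yields shadow prices y_production = 5, y_airtime = 3.
Δz = y_production·Δb = 5 × (3) = 15, so new z* = 1064 + 15 = 1079.

1079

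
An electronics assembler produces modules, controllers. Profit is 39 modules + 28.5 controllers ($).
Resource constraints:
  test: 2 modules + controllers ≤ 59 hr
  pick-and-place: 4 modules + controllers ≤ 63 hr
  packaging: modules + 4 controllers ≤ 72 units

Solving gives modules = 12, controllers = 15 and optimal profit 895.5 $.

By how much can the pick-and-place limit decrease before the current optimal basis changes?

Binding constraints: pick-and-place, packaging. The basis is B = [[4,1],[1,4]] with det 15.
Per unit decrease in pick-and-place, x* moves by d = (-0.2667, 0.0667).
The basis stays optimal until modules reaches 0; allowable decrease = 45 hr.

45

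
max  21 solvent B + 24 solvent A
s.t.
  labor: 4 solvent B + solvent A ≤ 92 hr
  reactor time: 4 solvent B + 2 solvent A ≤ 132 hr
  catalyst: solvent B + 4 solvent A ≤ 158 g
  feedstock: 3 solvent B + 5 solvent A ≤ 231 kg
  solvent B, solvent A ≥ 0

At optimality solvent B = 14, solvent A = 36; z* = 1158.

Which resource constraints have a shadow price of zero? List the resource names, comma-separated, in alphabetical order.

labor: 92/92 (binding)
reactor time: 128/132 (slack 4)
catalyst: 158/158 (binding)
feedstock: 222/231 (slack 9)
By complementary slackness, a constraint with positive slack has shadow price 0 → feedstock, reactor time.

feedstock, reactor time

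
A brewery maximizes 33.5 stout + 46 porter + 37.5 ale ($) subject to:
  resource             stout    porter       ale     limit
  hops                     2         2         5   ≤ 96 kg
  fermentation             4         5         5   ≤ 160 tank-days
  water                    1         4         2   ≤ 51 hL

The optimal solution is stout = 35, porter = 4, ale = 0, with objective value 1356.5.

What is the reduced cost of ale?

-5.5

Binding: fermentation and water. Non-binding: hops (18 unused).
By complementary slackness, y = 0 for the non-binding constraint.
From A_Bᵀ y = c: 4·y_fermentation + 1·y_water = 33.5; 5·y_fermentation + 4·y_water = 46.
Solving: y_fermentation = 8, y_water = 1.5.
Reduced cost of ale: c₃ − yᵀa₃ = 37.5 − (8·5 + 1.5·2) = 37.5 − 43 = -5.5.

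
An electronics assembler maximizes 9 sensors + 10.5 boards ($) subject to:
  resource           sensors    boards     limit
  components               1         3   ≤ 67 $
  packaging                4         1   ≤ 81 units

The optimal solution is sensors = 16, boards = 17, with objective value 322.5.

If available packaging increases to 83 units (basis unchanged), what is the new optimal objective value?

Both components and packaging are binding at x*.
From A_Bᵀ y = c: 1·y_components + 4·y_packaging = 9; 3·y_components + 1·y_packaging = 10.5.
→ y_components = 3 and y_packaging = 1.5.
Δz = y_packaging·Δb = 1.5 × (2) = 3, so new z* = 322.5 + 3 = 325.5.

325.5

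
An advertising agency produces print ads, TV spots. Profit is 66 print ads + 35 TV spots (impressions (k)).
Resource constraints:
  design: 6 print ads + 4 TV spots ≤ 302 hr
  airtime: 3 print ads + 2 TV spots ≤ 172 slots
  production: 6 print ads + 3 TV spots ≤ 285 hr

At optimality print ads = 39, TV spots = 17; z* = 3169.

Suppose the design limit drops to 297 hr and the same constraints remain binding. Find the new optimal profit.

At the optimum: design uses 302 of 302 (binding); airtime uses 151 of 172 (slack = 21); production uses 285 of 285 (binding).
By complementary slackness, y = 0 for the non-binding constraint.
Dual feasibility on the basic columns requires 6·y_design + 6·y_production = 66, 4·y_design + 3·y_production = 35.
Solving: y_design = 2, y_production = 9.
Δz = y_design·Δb = 2 × (-5) = -10, so new z* = 3169 − 10 = 3159.

3159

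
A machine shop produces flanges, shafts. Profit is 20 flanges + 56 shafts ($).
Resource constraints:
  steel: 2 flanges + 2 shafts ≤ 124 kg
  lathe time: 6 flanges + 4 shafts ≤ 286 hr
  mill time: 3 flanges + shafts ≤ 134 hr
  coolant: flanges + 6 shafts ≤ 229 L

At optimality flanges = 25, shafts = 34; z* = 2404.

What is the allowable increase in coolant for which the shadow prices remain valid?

Binding constraints: lathe time, coolant. The basis is B = [[6,4],[1,6]] with det 32.
Per unit increase in coolant, x* moves by d = (-0.125, 0.1875).
The basis stays optimal until steel becomes binding; allowable increase = 48 L.

48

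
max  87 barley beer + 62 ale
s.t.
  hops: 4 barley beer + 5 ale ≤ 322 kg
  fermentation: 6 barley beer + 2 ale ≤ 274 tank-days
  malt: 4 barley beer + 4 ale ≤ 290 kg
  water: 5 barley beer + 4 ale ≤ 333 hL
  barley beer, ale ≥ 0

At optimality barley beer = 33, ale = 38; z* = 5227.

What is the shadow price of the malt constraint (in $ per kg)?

0

Check each constraint at x*: hops 322/322 (tight); fermentation 274/274 (tight); malt 284/290 (slack 6); water 317/333 (slack 16).
By complementary slackness, y = 0 for the non-binding constraints.
The binding rows give the dual system: 4·y_hops + 6·y_fermentation = 87 and 5·y_hops + 2·y_fermentation = 62.
Solving: y_hops = 9, y_fermentation = 8.5.
Shadow price of malt = 0.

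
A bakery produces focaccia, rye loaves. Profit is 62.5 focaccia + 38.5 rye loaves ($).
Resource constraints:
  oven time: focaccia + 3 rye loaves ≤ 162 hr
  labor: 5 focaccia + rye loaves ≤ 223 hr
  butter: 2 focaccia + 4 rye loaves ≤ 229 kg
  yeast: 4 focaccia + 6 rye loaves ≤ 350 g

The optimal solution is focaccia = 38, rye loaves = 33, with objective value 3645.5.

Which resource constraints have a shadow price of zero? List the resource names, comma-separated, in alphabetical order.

butter, oven time

oven time: 137/162 (slack 25)
labor: 223/223 (binding)
butter: 208/229 (slack 21)
yeast: 350/350 (binding)
By complementary slackness, a constraint with positive slack has shadow price 0 → butter, oven time.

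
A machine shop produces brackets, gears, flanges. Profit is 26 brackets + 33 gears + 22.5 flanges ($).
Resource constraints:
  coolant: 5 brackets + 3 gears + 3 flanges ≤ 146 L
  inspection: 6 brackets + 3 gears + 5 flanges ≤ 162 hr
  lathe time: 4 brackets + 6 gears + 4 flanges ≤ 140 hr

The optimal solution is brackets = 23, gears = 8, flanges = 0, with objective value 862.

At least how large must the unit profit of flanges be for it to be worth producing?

Check each constraint at x*: coolant 139/146 (slack 7); inspection 162/162 (tight); lathe time 140/140 (tight).
Slack constraints have shadow price 0 (complementary slackness).
The binding rows give the dual system: 6·y_inspection + 4·y_lathe time = 26 and 3·y_inspection + 6·y_lathe time = 33.
→ y_inspection = 1 and y_lathe time = 5.
flanges enters the basis when its profit ≥ yᵀa₃ = 1·5 + 5·4 = 25.

25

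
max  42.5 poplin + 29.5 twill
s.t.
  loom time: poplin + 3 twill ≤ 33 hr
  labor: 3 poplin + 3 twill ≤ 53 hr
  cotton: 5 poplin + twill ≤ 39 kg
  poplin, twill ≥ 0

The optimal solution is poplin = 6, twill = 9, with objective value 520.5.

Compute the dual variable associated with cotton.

At the optimum: loom time uses 33 of 33 (binding); labor uses 45 of 53 (slack = 8); cotton uses 39 of 39 (binding).
By complementary slackness, y = 0 for the non-binding constraint.
Dual feasibility on the basic columns requires 1·y_loom time + 5·y_cotton = 42.5, 3·y_loom time + 1·y_cotton = 29.5.
Solving: y_loom time = 7.5, y_cotton = 7.
Shadow price of cotton = 7.

7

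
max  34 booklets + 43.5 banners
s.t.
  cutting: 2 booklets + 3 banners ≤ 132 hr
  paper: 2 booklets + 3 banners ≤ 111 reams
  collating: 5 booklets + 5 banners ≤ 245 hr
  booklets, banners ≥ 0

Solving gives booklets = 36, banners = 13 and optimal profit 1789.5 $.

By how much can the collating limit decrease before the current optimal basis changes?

60

Binding constraints: paper, collating. The basis is B = [[2,3],[5,5]] with det -5.
Per unit decrease in collating, x* moves by d = (-0.6, 0.4).
The basis stays optimal until booklets reaches 0; allowable decrease = 60 hr.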